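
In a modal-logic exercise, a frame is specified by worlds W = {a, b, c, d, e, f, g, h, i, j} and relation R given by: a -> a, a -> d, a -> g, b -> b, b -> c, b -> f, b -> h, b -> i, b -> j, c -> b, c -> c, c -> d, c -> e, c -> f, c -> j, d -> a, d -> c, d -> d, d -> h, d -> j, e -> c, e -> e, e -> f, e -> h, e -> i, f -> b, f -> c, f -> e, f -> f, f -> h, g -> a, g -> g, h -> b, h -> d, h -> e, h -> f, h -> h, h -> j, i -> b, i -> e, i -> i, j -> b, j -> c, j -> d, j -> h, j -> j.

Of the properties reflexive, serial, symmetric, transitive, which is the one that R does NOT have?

transitive

Reflexive: yes — every world is R-related to itself.
Serial: yes — every world has a successor (e.g. a R a).
Symmetric: yes — every pair in R has its reverse in R.
Transitive: no — a R d and d R c, but not a R c.
Only transitive fails.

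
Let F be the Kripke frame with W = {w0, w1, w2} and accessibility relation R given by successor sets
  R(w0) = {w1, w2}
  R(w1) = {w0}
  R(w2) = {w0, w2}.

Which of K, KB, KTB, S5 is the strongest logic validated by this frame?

Symmetric (axiom B): yes — every pair in R has its reverse in R.
Reflexive (axiom T): no — w0 is not related to itself.
Euclidean (axiom 5): no — w0 R w1 and w0 R w2, but not w1 R w2.
So F validates K, KB; KTB would additionally require R to be reflexive. The strongest is KB.

KB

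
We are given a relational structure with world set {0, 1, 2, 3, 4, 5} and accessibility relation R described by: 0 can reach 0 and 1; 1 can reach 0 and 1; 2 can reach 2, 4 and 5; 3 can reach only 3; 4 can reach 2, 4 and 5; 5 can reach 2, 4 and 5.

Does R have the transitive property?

Transitive: yes — every two-step R-path is closed by a direct edge.

Yes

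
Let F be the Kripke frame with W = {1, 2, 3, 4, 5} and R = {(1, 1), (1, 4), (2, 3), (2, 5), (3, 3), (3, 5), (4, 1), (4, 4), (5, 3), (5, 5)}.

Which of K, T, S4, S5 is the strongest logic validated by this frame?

Reflexive (axiom T): no — 2 is not related to itself.
Transitive (axiom 4): yes — every two-step R-path is closed by a direct edge.
Euclidean (axiom 5): yes — any two successors of a common world are R-related.
So F validates K; T would additionally require R to be reflexive. The strongest is K.

K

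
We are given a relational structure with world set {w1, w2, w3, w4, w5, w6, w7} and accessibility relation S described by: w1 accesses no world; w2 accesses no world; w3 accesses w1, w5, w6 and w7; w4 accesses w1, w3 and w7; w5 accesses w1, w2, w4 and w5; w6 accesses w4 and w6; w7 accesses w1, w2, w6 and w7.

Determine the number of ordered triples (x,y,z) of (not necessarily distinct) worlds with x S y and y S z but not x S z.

Enumerating: (w3,w5,w2), (w3,w5,w4), (w3,w6,w4), (w3,w7,w2), (w4,w3,w5), (w4,w3,w6), (w4,w7,w2), (w4,w7,w6), (w5,w4,w3), (w5,w4,w7), (w6,w4,w1), (w6,w4,w3), (w6,w4,w7), (w7,w6,w4).

14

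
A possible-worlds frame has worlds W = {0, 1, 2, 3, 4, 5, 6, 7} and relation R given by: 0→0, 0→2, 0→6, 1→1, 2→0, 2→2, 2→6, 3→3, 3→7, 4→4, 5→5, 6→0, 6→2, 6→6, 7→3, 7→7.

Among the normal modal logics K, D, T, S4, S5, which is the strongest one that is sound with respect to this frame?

Serial (axiom D): yes — every world has a successor (e.g. 0 R 0).
Reflexive (axiom T): yes — every world is R-related to itself.
Transitive (axiom 4): yes — every two-step R-path is closed by a direct edge.
Euclidean (axiom 5): yes — any two successors of a common world are R-related.
So F validates K, D, T, S4, S5. The strongest is S5.

S5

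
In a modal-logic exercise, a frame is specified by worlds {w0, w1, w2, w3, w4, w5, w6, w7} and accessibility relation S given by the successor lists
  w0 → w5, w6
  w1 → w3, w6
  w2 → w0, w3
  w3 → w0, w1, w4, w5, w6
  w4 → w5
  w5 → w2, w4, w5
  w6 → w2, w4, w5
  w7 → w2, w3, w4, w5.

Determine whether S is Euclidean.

No

Euclidean: no — w0 S w5 and w0 S w6, but not w5 S w6.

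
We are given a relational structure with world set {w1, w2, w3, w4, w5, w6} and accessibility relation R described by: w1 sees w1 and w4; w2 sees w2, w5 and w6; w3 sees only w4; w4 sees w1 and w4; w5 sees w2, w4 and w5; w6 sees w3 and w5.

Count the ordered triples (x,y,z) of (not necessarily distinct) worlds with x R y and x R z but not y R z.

9

Enumerating: (w2,w5,w6), (w2,w6,w2), (w2,w6,w6), (w5,w2,w4), (w5,w4,w2), (w5,w4,w5), (w6,w3,w3), (w6,w3,w5), (w6,w5,w3).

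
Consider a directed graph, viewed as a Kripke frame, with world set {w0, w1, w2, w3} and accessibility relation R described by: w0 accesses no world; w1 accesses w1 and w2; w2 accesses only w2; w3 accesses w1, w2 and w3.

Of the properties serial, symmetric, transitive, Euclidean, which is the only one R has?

transitive

Serial: no — w0 has no R-successor.
Symmetric: no — w1 R w2 but not w2 R w1.
Transitive: yes — every two-step R-path is closed by a direct edge.
Euclidean: no — w3 R w2 and w3 R w1, but not w2 R w1.
Only transitive holds.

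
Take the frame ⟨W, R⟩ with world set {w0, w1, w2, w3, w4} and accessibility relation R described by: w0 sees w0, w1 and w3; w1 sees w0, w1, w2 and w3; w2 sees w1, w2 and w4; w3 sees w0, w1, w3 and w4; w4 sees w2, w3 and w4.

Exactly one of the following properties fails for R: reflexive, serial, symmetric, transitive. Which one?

transitive

Reflexive: yes — every world is R-related to itself.
Serial: yes — every world has a successor (e.g. w0 R w0).
Symmetric: yes — every pair in R has its reverse in R.
Transitive: no — w0 R w1 and w1 R w2, but not w0 R w2.
Only transitive fails.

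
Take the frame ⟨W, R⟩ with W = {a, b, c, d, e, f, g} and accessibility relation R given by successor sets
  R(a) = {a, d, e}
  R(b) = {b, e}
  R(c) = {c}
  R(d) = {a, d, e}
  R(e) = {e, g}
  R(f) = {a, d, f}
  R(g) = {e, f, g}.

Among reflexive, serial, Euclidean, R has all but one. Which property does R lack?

Euclidean

Reflexive: yes — every world is R-related to itself.
Serial: yes — every world has a successor (e.g. a R a).
Euclidean: no — a R e and a R d, but not e R d.
Only Euclidean fails.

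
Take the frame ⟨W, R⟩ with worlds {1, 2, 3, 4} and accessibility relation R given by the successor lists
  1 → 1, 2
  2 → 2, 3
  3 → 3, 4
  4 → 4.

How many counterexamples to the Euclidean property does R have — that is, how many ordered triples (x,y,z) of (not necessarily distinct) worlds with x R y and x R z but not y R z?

Enumerating: (1,2,1), (2,3,2), (3,4,3).

3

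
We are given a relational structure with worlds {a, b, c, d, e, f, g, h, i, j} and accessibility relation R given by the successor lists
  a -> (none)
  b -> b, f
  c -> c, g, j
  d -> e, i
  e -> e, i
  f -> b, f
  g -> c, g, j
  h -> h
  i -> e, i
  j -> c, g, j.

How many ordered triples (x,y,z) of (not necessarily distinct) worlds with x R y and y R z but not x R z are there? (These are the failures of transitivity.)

0

R is transitive; there are no such tuples.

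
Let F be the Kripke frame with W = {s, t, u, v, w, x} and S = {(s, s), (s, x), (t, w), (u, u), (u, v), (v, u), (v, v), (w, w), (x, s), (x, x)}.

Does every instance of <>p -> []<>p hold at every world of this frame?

The schema 5 characterises exactly the Euclidean frames.
Euclidean: yes — any two successors of a common world are S-related.

Yes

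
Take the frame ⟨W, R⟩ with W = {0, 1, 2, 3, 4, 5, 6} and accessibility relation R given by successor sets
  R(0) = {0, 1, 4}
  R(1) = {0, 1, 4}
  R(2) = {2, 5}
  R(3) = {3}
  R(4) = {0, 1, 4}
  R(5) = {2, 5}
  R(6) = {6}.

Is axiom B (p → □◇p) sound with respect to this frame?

By correspondence theory, B is valid on a frame iff R is symmetric.
Symmetric: yes — every pair in R has its reverse in R.

Yes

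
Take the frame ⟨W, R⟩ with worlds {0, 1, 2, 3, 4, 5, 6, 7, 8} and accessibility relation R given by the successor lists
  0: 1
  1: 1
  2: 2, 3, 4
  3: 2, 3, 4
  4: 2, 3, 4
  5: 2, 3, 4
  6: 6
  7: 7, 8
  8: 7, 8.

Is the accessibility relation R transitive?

Transitive: yes — every two-step R-path is closed by a direct edge.

Yes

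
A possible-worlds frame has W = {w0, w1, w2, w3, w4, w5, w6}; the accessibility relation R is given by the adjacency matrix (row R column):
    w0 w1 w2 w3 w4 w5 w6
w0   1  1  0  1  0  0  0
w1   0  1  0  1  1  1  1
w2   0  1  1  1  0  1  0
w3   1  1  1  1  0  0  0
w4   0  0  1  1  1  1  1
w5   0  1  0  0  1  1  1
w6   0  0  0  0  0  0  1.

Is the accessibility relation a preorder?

No

Reflexive: yes — every world is R-related to itself.
Transitive: no — w0 R w1 and w1 R w4, but not w0 R w4.
So R is not a preorder.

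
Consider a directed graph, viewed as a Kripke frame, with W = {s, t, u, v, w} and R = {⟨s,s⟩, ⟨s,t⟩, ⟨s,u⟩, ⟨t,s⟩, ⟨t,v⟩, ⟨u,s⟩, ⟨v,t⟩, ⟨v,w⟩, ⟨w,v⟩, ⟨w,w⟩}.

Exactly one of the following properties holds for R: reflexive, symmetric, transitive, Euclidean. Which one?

symmetric

Reflexive: no — t is not related to itself.
Symmetric: yes — every pair in R has its reverse in R.
Transitive: no — s R t and t R v, but not s R v.
Euclidean: no — s R t and s R u, but not t R u.
Only symmetric holds.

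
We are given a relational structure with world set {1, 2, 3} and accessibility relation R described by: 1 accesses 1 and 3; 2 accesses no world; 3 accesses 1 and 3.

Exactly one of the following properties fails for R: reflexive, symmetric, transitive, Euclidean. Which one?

reflexive

Reflexive: no — 2 is not related to itself.
Symmetric: yes — every pair in R has its reverse in R.
Transitive: yes — every two-step R-path is closed by a direct edge.
Euclidean: yes — any two successors of a common world are R-related.
Only reflexive fails.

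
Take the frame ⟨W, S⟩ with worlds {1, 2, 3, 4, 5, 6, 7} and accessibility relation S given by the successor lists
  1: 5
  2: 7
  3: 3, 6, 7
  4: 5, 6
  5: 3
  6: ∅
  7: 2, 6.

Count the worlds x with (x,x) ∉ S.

6

Enumerating: 1, 2, 4, 5, 6, 7.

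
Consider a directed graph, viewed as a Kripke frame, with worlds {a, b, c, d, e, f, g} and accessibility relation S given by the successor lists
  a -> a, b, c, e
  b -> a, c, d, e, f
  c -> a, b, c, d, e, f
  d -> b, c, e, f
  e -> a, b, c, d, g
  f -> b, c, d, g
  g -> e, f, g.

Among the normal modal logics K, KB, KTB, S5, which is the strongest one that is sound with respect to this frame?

KB

Symmetric (axiom B): yes — every pair in S has its reverse in S.
Reflexive (axiom T): no — b is not related to itself.
Euclidean (axiom 5): no — b S a and b S d, but not a S d.
So F validates K, KB; KTB would additionally require S to be reflexive. The strongest is KB.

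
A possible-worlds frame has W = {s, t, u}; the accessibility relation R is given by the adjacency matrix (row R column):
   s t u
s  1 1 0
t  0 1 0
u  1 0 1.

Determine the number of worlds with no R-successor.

0

R is serial; there are no such worlds.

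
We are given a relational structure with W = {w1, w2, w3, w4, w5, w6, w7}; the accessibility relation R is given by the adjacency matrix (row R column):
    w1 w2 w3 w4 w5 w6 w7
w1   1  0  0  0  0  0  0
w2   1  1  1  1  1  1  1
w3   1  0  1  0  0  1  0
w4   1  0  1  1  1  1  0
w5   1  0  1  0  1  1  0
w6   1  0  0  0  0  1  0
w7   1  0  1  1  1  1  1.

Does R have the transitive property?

Yes

Transitive: yes — every two-step R-path is closed by a direct edge.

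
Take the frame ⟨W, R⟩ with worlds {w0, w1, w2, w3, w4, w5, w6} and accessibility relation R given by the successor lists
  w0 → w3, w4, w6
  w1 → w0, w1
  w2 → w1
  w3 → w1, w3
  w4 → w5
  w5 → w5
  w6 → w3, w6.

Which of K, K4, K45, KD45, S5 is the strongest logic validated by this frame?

Transitive (axiom 4): no — w0 R w3 and w3 R w1, but not w0 R w1.
Euclidean (axiom 5): no — w0 R w3 and w0 R w4, but not w3 R w4.
Serial (axiom D): yes — every world has a successor (e.g. w0 R w3).
Reflexive (axiom T): no — w0 is not related to itself.
So F validates K; K4 would additionally require R to be transitive. The strongest is K.

K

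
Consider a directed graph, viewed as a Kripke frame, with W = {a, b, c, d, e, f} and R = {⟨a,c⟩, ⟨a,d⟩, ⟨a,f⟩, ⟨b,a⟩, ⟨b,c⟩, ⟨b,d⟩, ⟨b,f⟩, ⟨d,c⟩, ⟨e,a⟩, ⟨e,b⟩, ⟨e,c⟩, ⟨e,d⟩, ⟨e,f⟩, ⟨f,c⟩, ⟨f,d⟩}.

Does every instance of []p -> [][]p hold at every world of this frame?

By correspondence theory, 4 is valid on a frame iff R is transitive.
Transitive: yes — every two-step R-path is closed by a direct edge.

Yes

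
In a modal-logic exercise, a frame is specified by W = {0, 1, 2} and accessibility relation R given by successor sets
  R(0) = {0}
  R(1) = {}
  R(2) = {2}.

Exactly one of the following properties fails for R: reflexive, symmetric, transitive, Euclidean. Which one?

Reflexive: no — 1 is not related to itself.
Symmetric: yes — every pair in R has its reverse in R.
Transitive: yes — every two-step R-path is closed by a direct edge.
Euclidean: yes — any two successors of a common world are R-related.
Only reflexive fails.

reflexive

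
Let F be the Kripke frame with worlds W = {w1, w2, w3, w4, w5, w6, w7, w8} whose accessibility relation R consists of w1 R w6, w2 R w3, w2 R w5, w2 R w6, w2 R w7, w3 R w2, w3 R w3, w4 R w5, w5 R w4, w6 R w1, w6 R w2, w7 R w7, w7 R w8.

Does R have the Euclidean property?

Euclidean: no — w2 R w3 and w2 R w5, but not w3 R w5.

No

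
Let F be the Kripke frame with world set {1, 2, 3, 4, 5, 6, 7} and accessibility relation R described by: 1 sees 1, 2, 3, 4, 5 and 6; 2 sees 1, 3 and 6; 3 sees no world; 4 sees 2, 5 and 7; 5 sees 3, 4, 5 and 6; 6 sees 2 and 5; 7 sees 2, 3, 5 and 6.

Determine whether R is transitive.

No

Transitive: no — 1 R 4 and 4 R 7, but not 1 R 7.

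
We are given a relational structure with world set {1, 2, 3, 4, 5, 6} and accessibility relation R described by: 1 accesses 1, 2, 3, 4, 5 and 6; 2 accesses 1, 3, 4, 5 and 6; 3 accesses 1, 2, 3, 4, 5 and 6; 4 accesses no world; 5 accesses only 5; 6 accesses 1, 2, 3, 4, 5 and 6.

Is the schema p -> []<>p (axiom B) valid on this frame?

By correspondence theory, B is valid on a frame iff R is symmetric.
Symmetric: no — 1 R 4 but not 4 R 1.

No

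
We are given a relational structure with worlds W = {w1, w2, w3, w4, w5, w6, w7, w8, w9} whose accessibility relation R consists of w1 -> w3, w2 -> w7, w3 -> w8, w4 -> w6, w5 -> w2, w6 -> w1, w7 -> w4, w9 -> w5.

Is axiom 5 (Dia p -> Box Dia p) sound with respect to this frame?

No

By correspondence theory, 5 is valid on a frame iff R is Euclidean.
Euclidean: no — w1 R w3 and w1 R w3, but not w3 R w3.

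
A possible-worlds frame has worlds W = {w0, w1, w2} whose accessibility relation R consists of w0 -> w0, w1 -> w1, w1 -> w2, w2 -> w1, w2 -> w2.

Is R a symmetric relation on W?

Symmetric: yes — every pair in R has its reverse in R.

Yes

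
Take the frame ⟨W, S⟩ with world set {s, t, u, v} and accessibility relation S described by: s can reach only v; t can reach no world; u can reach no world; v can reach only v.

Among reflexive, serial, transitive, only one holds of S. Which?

transitive

Reflexive: no — s is not related to itself.
Serial: no — t has no S-successor.
Transitive: yes — every two-step S-path is closed by a direct edge.
Only transitive holds.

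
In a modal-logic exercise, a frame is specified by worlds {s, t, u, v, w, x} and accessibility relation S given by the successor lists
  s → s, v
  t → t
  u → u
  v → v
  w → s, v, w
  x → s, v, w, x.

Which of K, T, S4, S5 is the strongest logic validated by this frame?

Reflexive (axiom T): yes — every world is S-related to itself.
Transitive (axiom 4): yes — every two-step S-path is closed by a direct edge.
Euclidean (axiom 5): no — w S v and w S s, but not v S s.
So F validates K, T, S4; S5 would additionally require S to be Euclidean. The strongest is S4.

S4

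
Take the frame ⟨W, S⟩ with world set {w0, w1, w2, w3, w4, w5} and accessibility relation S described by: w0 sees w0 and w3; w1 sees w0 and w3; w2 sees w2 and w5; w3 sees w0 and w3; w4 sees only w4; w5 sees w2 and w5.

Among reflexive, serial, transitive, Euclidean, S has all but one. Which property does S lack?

Reflexive: no — w1 is not related to itself.
Serial: yes — every world has a successor (e.g. w0 S w0).
Transitive: yes — every two-step S-path is closed by a direct edge.
Euclidean: yes — any two successors of a common world are S-related.
Only reflexive fails.

reflexive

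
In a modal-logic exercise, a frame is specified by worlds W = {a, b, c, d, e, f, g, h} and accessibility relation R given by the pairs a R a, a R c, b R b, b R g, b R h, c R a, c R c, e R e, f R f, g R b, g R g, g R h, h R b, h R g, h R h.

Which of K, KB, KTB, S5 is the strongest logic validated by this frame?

KB

Symmetric (axiom B): yes — every pair in R has its reverse in R.
Reflexive (axiom T): no — d is not related to itself.
Euclidean (axiom 5): yes — any two successors of a common world are R-related.
So F validates K, KB; KTB would additionally require R to be reflexive. The strongest is KB.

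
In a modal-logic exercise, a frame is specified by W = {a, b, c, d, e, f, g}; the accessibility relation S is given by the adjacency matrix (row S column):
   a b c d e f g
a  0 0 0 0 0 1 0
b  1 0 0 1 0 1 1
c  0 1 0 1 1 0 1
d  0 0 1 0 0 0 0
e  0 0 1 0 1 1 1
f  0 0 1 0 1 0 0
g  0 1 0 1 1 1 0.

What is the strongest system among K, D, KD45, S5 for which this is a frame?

Serial (axiom D): yes — every world has a successor (e.g. a S f).
Euclidean (axiom 5): no — b S a and b S d, but not a S d.
Transitive (axiom 4): no — a S f and f S c, but not a S c.
Reflexive (axiom T): no — a is not related to itself.
So F validates K, D; KD45 would additionally require S to be Euclidean and transitive. The strongest is D.

D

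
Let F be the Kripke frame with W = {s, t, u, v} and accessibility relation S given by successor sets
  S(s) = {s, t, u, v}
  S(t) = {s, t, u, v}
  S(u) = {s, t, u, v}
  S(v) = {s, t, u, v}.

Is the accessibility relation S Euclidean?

Yes

Euclidean: yes — any two successors of a common world are S-related.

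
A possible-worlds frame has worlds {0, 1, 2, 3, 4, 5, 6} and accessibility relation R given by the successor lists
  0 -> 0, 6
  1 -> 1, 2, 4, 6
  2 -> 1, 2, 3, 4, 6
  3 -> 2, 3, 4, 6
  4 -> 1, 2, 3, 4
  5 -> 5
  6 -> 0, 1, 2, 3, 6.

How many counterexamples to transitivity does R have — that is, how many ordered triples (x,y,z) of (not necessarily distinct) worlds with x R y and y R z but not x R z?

Enumerating: (0,6,1), (0,6,2), (0,6,3), (1,2,3), (1,4,3), (1,6,0), (1,6,3), (2,6,0), (3,2,1), (3,4,1), (3,6,0), (3,6,1), (4,1,6), (4,2,6), (4,3,6), (6,1,4), (6,2,4), (6,3,4).

18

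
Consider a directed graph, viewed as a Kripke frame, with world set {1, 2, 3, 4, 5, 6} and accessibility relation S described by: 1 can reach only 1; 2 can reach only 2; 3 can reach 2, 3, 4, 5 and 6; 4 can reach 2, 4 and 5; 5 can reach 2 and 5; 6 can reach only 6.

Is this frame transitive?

Yes

Transitive: yes — every two-step S-path is closed by a direct edge.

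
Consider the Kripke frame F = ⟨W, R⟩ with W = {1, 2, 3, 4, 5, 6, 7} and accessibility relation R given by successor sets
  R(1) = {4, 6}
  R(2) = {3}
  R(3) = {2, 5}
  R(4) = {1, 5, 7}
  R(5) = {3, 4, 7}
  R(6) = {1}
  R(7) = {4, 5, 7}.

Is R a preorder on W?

No

Reflexive: no — 1 is not related to itself.
Transitive: no — 1 R 4 and 4 R 5, but not 1 R 5.
So R is not a preorder.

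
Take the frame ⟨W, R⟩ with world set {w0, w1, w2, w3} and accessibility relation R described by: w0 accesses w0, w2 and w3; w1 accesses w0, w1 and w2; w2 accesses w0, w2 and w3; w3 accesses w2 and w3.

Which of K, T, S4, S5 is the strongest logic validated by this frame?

T

Reflexive (axiom T): yes — every world is R-related to itself.
Transitive (axiom 4): no — w1 R w0 and w0 R w3, but not w1 R w3.
Euclidean (axiom 5): no — w2 R w3 and w2 R w0, but not w3 R w0.
So F validates K, T; S4 would additionally require R to be transitive. The strongest is T.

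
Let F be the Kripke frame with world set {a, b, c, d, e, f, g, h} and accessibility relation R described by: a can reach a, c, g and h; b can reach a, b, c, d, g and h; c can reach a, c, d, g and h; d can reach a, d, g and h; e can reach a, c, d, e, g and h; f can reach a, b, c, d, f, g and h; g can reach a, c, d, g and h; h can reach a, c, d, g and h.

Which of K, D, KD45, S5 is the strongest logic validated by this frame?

Serial (axiom D): yes — every world has a successor (e.g. a R a).
Euclidean (axiom 5): no — b R a and b R d, but not a R d.
Transitive (axiom 4): no — a R c and c R d, but not a R d.
Reflexive (axiom T): yes — every world is R-related to itself.
So F validates K, D; KD45 would additionally require R to be Euclidean and transitive. The strongest is D.

D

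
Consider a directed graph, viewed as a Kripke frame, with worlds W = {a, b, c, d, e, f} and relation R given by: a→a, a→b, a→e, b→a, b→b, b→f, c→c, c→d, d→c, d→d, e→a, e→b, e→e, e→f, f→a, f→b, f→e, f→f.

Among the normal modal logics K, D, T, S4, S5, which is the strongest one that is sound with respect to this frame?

Serial (axiom D): yes — every world has a successor (e.g. a R a).
Reflexive (axiom T): yes — every world is R-related to itself.
Transitive (axiom 4): no — a R b and b R f, but not a R f.
Euclidean (axiom 5): no — a R b and a R e, but not b R e.
So F validates K, D, T; S4 would additionally require R to be transitive. The strongest is T.

T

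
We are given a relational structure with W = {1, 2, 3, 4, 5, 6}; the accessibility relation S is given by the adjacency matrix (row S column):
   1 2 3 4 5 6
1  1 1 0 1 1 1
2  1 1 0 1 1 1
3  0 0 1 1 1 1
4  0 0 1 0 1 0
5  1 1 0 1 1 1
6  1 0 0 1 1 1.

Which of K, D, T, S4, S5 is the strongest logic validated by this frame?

D

Serial (axiom D): yes — every world has a successor (e.g. 1 S 1).
Reflexive (axiom T): no — 4 is not related to itself.
Transitive (axiom 4): no — 1 S 4 and 4 S 3, but not 1 S 3.
Euclidean (axiom 5): no — 1 S 4 and 1 S 2, but not 4 S 2.
So F validates K, D; T would additionally require S to be reflexive. The strongest is D.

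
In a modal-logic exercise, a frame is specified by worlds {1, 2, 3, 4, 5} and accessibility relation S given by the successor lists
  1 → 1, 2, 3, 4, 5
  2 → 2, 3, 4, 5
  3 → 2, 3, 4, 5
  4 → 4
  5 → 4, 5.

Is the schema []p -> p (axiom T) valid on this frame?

Yes

The schema T characterises exactly the reflexive frames.
Reflexive: yes — every world is S-related to itself.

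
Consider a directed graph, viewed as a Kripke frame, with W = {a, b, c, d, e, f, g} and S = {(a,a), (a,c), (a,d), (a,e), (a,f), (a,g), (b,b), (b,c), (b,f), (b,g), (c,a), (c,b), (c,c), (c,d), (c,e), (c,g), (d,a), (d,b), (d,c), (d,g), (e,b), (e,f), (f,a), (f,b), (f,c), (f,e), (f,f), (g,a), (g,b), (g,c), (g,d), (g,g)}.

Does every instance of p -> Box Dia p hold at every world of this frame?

By correspondence theory, B is valid on a frame iff S is symmetric.
Symmetric: no — a S e but not e S a.

No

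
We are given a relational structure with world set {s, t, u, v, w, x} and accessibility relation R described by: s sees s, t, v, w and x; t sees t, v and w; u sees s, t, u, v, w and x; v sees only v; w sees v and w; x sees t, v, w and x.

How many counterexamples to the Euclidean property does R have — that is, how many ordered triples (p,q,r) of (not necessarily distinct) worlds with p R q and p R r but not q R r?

35

Enumerating: (s,t,s), (s,t,x), (s,v,s), (s,v,t), (s,v,w), (s,v,x), (s,w,s), (s,w,t), (s,w,x), (s,x,s), (t,v,t), (t,v,w), … and 23 more.
Total: 35.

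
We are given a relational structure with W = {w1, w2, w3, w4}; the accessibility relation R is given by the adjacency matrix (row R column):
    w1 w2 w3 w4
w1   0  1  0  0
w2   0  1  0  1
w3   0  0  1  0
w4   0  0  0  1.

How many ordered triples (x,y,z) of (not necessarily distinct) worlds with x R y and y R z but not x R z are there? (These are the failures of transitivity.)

1

Enumerating: (w1,w2,w4).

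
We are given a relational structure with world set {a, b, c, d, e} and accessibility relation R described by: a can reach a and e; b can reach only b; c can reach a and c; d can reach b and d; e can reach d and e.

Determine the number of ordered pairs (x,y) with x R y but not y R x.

4

Enumerating: (a,e), (c,a), (d,b), (e,d).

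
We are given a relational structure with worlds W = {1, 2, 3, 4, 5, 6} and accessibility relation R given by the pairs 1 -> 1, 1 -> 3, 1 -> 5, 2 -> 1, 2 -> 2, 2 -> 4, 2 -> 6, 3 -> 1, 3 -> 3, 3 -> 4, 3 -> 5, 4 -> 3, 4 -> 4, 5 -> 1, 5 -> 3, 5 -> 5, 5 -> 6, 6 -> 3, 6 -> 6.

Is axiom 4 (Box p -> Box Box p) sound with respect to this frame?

No

The schema 4 characterises exactly the transitive frames.
Transitive: no — 1 R 3 and 3 R 4, but not 1 R 4.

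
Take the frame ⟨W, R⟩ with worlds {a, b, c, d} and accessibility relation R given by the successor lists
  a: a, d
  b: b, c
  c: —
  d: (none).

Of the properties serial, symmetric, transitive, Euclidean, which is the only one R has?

Serial: no — c has no R-successor.
Symmetric: no — a R d but not d R a.
Transitive: yes — every two-step R-path is closed by a direct edge.
Euclidean: no — a R d and a R a, but not d R a.
Only transitive holds.

transitive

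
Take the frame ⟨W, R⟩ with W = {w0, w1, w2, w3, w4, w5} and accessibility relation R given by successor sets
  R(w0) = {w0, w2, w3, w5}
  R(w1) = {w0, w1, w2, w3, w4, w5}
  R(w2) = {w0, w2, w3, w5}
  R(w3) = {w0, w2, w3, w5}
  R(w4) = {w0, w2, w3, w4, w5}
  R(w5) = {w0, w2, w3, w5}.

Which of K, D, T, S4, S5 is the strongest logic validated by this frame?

Serial (axiom D): yes — every world has a successor (e.g. w0 R w0).
Reflexive (axiom T): yes — every world is R-related to itself.
Transitive (axiom 4): yes — every two-step R-path is closed by a direct edge.
Euclidean (axiom 5): no — w1 R w0 and w1 R w4, but not w0 R w4.
So F validates K, D, T, S4; S5 would additionally require R to be Euclidean. The strongest is S4.

S4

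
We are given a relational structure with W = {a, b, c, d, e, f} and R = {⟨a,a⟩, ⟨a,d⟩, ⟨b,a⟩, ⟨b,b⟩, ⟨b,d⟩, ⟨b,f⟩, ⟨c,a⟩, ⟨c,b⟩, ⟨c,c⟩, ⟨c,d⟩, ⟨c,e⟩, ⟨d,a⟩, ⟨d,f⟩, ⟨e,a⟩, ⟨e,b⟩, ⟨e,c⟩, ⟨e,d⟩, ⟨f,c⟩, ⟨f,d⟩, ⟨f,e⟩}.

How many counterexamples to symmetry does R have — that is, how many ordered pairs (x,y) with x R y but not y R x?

11

Enumerating: (b,a), (b,d), (b,f), (c,a), (c,b), (c,d), (e,a), (e,b), (e,d), (f,c), (f,e).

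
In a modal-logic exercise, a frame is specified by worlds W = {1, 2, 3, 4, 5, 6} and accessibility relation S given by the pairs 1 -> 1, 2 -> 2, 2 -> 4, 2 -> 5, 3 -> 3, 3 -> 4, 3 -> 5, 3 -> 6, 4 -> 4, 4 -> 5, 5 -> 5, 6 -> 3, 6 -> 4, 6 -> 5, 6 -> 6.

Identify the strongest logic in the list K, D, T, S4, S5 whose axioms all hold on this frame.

Serial (axiom D): yes — every world has a successor (e.g. 1 S 1).
Reflexive (axiom T): yes — every world is S-related to itself.
Transitive (axiom 4): yes — every two-step S-path is closed by a direct edge.
Euclidean (axiom 5): no — 2 S 5 and 2 S 4, but not 5 S 4.
So F validates K, D, T, S4; S5 would additionally require S to be Euclidean. The strongest is S4.

S4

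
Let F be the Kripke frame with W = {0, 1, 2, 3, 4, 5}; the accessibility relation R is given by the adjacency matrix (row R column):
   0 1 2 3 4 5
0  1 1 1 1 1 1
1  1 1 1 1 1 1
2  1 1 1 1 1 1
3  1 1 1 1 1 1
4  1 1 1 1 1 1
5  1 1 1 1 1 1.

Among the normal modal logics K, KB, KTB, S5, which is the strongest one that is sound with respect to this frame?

Symmetric (axiom B): yes — every pair in R has its reverse in R.
Reflexive (axiom T): yes — every world is R-related to itself.
Euclidean (axiom 5): yes — any two successors of a common world are R-related.
So F validates K, KB, KTB, S5. The strongest is S5.

S5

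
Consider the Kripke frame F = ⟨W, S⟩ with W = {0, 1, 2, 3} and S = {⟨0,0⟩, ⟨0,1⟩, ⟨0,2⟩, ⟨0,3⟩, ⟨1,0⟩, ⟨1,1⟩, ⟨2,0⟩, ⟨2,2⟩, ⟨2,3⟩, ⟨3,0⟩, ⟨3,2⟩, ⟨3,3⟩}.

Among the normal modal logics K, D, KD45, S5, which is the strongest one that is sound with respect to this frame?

Serial (axiom D): yes — every world has a successor (e.g. 0 S 0).
Euclidean (axiom 5): no — 0 S 1 and 0 S 2, but not 1 S 2.
Transitive (axiom 4): no — 1 S 0 and 0 S 2, but not 1 S 2.
Reflexive (axiom T): yes — every world is S-related to itself.
So F validates K, D; KD45 would additionally require S to be Euclidean and transitive. The strongest is D.

D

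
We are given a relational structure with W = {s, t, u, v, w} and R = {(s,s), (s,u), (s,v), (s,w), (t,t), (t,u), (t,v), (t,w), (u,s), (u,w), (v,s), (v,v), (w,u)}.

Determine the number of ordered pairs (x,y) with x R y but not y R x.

4

Enumerating: (s,w), (t,u), (t,v), (t,w).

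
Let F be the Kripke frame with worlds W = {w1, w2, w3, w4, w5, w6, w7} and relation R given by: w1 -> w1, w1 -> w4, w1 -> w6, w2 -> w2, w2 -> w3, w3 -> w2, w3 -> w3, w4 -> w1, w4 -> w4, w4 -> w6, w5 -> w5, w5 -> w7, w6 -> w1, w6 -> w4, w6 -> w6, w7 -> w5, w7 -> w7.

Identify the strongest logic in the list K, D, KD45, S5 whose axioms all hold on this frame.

S5

Serial (axiom D): yes — every world has a successor (e.g. w1 R w1).
Euclidean (axiom 5): yes — any two successors of a common world are R-related.
Transitive (axiom 4): yes — every two-step R-path is closed by a direct edge.
Reflexive (axiom T): yes — every world is R-related to itself.
So F validates K, D, KD45, S5. The strongest is S5.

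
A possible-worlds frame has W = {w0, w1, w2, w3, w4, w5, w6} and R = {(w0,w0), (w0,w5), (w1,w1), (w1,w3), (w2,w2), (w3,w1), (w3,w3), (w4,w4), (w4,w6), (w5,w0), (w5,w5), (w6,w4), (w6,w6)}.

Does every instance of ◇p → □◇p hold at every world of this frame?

Yes

By correspondence theory, 5 is valid on a frame iff R is Euclidean.
Euclidean: yes — any two successors of a common world are R-related.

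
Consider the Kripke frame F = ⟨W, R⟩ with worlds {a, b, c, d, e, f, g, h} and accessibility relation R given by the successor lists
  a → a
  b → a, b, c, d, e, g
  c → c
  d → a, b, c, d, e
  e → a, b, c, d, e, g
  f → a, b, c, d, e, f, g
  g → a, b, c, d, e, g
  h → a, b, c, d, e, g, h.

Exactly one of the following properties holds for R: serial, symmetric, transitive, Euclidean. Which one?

serial

Serial: yes — every world has a successor (e.g. a R a).
Symmetric: no — b R a but not a R b.
Transitive: no — d R b and b R g, but not d R g.
Euclidean: no — b R a and b R c, but not a R c.
Only serial holds.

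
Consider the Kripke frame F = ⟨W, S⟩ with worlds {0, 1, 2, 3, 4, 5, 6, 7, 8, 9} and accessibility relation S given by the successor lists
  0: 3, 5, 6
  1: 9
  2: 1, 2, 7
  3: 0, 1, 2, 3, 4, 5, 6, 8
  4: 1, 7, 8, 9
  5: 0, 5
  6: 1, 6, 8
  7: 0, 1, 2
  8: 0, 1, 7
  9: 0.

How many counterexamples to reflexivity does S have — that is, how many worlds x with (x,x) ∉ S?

Enumerating: 0, 1, 4, 7, 8, 9.

6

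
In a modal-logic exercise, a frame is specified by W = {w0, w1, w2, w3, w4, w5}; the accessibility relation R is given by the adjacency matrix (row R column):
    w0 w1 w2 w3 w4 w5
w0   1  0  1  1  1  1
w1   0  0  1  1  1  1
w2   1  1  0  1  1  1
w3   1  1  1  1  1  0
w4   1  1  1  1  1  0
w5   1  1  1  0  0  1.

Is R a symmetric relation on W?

Yes

Symmetric: yes — every pair in R has its reverse in R.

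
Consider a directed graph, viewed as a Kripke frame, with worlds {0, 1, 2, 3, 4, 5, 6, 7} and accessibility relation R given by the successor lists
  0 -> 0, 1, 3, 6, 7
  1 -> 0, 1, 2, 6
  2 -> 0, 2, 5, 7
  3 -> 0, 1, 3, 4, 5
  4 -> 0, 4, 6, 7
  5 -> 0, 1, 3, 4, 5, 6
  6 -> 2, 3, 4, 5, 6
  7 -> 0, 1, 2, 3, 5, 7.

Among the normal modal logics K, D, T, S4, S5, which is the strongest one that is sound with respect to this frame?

T

Serial (axiom D): yes — every world has a successor (e.g. 0 R 0).
Reflexive (axiom T): yes — every world is R-related to itself.
Transitive (axiom 4): no — 0 R 1 and 1 R 2, but not 0 R 2.
Euclidean (axiom 5): no — 0 R 1 and 0 R 3, but not 1 R 3.
So F validates K, D, T; S4 would additionally require R to be transitive. The strongest is T.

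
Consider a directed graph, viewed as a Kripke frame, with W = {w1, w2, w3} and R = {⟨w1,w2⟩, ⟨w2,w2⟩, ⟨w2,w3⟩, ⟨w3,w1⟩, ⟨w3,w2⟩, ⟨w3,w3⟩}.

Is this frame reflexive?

Reflexive: no — w1 is not related to itself.

No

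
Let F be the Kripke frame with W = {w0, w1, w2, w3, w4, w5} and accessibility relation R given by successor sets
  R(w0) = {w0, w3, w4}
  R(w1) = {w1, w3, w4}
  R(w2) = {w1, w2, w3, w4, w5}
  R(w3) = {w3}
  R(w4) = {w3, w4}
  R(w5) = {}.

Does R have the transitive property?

Yes

Transitive: yes — every two-step R-path is closed by a direct edge.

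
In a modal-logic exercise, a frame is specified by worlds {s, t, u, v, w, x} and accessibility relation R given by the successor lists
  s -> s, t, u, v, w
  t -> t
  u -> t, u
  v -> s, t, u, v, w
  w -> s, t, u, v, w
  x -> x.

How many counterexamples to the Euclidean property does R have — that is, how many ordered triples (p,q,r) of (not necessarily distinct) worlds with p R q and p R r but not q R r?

22

Enumerating: (s,t,s), (s,t,u), (s,t,v), (s,t,w), (s,u,s), (s,u,v), (s,u,w), (u,t,u), (v,t,s), (v,t,u), (v,t,v), (v,t,w), … and 10 more.
Total: 22.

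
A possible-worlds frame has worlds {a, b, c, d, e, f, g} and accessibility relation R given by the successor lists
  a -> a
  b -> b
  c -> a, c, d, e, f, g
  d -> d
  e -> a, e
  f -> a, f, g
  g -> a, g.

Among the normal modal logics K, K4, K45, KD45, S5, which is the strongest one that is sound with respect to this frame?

K4

Transitive (axiom 4): yes — every two-step R-path is closed by a direct edge.
Euclidean (axiom 5): no — c R a and c R d, but not a R d.
Serial (axiom D): yes — every world has a successor (e.g. a R a).
Reflexive (axiom T): yes — every world is R-related to itself.
So F validates K, K4; K45 would additionally require R to be Euclidean. The strongest is K4.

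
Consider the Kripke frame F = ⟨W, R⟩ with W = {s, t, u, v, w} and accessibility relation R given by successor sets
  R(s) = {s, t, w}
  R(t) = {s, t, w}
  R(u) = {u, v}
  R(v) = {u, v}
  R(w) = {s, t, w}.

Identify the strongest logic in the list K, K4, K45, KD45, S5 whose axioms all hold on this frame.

Transitive (axiom 4): yes — every two-step R-path is closed by a direct edge.
Euclidean (axiom 5): yes — any two successors of a common world are R-related.
Serial (axiom D): yes — every world has a successor (e.g. s R s).
Reflexive (axiom T): yes — every world is R-related to itself.
So F validates K, K4, K45, KD45, S5. The strongest is S5.

S5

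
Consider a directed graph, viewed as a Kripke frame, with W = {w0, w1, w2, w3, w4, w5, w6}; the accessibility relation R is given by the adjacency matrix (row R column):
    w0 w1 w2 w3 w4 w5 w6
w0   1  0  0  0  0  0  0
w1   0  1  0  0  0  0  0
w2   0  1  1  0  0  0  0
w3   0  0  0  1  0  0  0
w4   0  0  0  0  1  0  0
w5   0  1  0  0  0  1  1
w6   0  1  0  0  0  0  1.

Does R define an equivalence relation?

No

Reflexive: yes — every world is R-related to itself.
Symmetric: no — w2 R w1 but not w1 R w2.
Transitive: yes — every two-step R-path is closed by a direct edge.
So R is not an equivalence relation.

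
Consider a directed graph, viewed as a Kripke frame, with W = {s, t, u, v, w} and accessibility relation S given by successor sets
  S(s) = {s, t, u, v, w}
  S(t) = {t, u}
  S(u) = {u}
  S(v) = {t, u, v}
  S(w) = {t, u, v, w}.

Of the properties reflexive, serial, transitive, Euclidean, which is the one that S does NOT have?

Reflexive: yes — every world is S-related to itself.
Serial: yes — every world has a successor (e.g. s S s).
Transitive: yes — every two-step S-path is closed by a direct edge.
Euclidean: no — s S t and s S v, but not t S v.
Only Euclidean fails.

Euclidean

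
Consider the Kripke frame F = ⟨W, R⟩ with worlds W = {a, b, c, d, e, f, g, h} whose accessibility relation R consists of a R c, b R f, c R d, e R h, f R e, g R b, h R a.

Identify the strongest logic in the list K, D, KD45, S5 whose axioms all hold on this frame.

K

Serial (axiom D): no — d has no R-successor.
Euclidean (axiom 5): no — a R c and a R c, but not c R c.
Transitive (axiom 4): no — a R c and c R d, but not a R d.
Reflexive (axiom T): no — a is not related to itself.
So F validates K; D would additionally require R to be serial. The strongest is K.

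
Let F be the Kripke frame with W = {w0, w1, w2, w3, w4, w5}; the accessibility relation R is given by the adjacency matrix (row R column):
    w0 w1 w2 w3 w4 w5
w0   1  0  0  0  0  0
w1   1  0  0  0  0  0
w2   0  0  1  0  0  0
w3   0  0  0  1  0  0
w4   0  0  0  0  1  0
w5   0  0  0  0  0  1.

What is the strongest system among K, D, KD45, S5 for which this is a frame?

KD45

Serial (axiom D): yes — every world has a successor (e.g. w0 R w0).
Euclidean (axiom 5): yes — any two successors of a common world are R-related.
Transitive (axiom 4): yes — every two-step R-path is closed by a direct edge.
Reflexive (axiom T): no — w1 is not related to itself.
So F validates K, D, KD45; S5 would additionally require R to be reflexive. The strongest is KD45.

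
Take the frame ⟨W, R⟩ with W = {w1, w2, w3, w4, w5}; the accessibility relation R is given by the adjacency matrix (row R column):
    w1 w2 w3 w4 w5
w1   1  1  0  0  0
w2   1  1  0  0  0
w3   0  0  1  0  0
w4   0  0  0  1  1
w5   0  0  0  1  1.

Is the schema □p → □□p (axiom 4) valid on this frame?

Axiom 4 corresponds to the accessibility relation being transitive.
Transitive: yes — every two-step R-path is closed by a direct edge.

Yes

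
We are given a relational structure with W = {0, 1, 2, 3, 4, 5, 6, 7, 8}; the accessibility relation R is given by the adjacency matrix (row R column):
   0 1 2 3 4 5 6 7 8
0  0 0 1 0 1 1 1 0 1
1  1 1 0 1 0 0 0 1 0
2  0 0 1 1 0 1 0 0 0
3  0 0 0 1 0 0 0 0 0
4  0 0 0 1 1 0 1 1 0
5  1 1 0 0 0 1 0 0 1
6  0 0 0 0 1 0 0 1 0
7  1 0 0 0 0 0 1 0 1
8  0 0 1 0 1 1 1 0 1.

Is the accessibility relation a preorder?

Reflexive: no — 0 is not related to itself.
Transitive: no — 0 R 2 and 2 R 3, but not 0 R 3.
So R is not a preorder.

No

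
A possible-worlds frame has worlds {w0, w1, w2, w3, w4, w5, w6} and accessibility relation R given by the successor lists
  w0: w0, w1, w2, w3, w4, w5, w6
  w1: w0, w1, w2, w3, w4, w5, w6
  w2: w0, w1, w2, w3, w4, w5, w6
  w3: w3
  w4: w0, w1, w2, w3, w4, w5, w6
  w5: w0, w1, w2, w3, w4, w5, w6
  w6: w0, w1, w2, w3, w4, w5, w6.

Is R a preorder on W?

Reflexive: yes — every world is R-related to itself.
Transitive: yes — every two-step R-path is closed by a direct edge.
So R is a preorder.

Yes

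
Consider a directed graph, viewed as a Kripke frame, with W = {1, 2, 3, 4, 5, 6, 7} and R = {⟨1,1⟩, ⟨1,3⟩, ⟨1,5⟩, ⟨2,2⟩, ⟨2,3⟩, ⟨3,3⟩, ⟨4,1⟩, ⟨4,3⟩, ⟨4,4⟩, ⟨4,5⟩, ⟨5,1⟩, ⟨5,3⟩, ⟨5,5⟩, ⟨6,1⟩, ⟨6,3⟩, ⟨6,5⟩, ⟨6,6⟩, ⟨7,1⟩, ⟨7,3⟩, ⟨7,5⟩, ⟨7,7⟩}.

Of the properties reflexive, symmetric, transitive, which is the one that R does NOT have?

symmetric

Reflexive: yes — every world is R-related to itself.
Symmetric: no — 1 R 3 but not 3 R 1.
Transitive: yes — every two-step R-path is closed by a direct edge.
Only symmetric fails.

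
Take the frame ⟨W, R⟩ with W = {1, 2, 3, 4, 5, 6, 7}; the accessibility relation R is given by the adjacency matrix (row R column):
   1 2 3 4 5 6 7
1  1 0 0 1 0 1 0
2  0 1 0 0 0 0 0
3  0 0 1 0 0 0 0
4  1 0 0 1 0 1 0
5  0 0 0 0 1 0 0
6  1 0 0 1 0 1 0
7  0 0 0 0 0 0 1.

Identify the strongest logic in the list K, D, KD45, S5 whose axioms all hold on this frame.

S5

Serial (axiom D): yes — every world has a successor (e.g. 1 R 1).
Euclidean (axiom 5): yes — any two successors of a common world are R-related.
Transitive (axiom 4): yes — every two-step R-path is closed by a direct edge.
Reflexive (axiom T): yes — every world is R-related to itself.
So F validates K, D, KD45, S5. The strongest is S5.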